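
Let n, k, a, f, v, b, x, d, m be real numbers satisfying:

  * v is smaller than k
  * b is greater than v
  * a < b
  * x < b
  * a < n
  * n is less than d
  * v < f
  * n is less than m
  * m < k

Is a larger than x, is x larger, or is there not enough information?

Following every chain through a: above a we get n, m, b, k, d.
x is not reached, and no chain runs the other way from x to a.
So the given relations leave the order of a and x undetermined.

undetermined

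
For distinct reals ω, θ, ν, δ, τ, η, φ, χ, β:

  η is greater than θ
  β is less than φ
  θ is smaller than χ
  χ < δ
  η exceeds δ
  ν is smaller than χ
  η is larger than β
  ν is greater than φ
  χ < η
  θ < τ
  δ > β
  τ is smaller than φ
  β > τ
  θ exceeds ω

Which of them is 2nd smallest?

θ

Piecing the relations together gives one ordering: ω < θ < τ < β < φ < ν < χ < δ < η.
Counting 2 from the smallest end gives θ.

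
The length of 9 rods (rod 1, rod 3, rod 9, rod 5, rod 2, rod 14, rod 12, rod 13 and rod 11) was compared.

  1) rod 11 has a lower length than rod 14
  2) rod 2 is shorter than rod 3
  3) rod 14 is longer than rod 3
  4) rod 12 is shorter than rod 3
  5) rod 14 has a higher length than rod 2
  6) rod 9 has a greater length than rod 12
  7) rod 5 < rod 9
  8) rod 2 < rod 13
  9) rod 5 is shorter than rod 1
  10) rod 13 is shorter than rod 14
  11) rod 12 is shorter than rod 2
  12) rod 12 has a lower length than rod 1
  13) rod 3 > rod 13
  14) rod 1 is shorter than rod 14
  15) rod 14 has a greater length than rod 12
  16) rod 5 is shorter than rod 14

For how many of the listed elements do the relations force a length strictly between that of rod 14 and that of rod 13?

Chaining upward from rod 13 reaches: rod 3.
Chaining downward from rod 14 reaches: rod 5, rod 12, rod 2, rod 11, rod 3, rod 1.
Strictly between rod 13 and rod 14 are those in both lists: rod 3 — 1 element.

1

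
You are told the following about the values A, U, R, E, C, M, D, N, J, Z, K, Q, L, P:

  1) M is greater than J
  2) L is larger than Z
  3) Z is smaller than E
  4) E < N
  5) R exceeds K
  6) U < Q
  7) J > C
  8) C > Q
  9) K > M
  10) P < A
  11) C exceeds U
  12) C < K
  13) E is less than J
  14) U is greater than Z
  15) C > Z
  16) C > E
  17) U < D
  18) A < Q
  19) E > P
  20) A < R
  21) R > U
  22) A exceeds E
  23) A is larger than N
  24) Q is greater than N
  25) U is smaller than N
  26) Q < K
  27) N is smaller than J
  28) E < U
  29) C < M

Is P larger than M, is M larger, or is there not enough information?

M

Following the relations from P: P < E < U < N < A < Q < C < J < M.
So M is larger.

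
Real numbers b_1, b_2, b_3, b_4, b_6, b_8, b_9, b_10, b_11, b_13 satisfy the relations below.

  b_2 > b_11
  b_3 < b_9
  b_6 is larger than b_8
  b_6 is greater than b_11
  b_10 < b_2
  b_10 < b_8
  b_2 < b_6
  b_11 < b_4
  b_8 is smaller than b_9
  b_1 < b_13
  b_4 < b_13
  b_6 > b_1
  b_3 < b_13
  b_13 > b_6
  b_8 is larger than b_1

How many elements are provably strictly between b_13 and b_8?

1

Chaining upward from b_8 reaches: b_6, b_9.
Chaining downward from b_13 reaches: b_3, b_1, b_10, b_11, b_2, b_6, b_4.
Strictly between b_8 and b_13 are those in both lists: b_6 — 1 element.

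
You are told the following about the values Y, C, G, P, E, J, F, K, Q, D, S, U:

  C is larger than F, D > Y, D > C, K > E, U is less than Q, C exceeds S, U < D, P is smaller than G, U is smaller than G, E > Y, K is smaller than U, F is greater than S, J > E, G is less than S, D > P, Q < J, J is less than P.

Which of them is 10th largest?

K

Chaining the given pairs: Y < E < K < U < Q < J < P < G < S < F < C < D.
Counting 10 from the largest end gives K.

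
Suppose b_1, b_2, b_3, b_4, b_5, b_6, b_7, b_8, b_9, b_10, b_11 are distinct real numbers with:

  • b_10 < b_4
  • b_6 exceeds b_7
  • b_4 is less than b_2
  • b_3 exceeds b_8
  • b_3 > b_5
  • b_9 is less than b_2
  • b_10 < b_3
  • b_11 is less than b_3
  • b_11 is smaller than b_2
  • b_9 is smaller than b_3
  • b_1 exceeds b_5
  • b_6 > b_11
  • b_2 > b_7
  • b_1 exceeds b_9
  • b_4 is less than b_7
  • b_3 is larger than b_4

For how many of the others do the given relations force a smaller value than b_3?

6

Directly below b_3: b_10, b_5, b_9, b_8, b_11, b_4.
Nothing else is reachable below b_3; 6 in all.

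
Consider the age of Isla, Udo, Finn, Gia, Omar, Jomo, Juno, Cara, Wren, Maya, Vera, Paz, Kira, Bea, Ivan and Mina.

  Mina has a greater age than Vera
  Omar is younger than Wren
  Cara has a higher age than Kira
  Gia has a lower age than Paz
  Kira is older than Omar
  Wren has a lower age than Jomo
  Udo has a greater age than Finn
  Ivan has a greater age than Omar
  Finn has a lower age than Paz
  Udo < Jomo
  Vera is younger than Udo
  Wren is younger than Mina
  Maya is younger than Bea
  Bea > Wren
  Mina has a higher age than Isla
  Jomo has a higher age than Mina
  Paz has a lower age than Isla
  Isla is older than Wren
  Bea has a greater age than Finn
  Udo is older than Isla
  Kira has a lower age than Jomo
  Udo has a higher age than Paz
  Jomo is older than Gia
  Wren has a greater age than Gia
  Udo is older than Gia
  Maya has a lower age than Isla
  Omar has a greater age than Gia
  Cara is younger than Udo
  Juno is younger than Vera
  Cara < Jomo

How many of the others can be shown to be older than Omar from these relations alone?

9

Directly above Omar: Wren, Kira, Ivan.
One step further: Bea, Cara, Isla, Mina, Jomo (8 so far).
One step further: Udo (9 so far).
No other element is forced above Omar by the given relations, so the count is 9.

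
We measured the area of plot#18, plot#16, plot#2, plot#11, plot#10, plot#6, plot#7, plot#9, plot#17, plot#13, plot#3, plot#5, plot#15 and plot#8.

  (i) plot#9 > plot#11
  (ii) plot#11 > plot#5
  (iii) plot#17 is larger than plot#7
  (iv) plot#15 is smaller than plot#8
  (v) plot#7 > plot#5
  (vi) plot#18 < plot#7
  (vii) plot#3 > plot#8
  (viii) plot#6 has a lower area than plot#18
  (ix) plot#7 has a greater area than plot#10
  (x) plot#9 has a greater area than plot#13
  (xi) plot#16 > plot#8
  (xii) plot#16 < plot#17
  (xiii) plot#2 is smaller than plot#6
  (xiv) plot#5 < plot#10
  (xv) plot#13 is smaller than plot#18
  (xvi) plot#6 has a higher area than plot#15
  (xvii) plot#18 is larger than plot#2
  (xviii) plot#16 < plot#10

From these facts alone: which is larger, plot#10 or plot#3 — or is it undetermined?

undetermined

Following every chain through plot#10: above plot#10 we get plot#7, plot#17; below plot#10 we get plot#5, plot#15, plot#8, plot#16.
plot#3 is not reached, and no chain runs the other way from plot#3 to plot#10.
So the given relations leave the order of plot#10 and plot#3 undetermined.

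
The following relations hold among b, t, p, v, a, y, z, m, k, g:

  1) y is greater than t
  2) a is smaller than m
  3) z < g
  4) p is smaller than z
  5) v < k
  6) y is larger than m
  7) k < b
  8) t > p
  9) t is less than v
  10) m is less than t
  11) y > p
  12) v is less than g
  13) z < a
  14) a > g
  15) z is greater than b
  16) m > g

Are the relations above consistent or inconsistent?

inconsistent

We have m < t stated directly, yet also t < v < k < b < z < g < a < m by chaining the others — so t < m. Contradiction.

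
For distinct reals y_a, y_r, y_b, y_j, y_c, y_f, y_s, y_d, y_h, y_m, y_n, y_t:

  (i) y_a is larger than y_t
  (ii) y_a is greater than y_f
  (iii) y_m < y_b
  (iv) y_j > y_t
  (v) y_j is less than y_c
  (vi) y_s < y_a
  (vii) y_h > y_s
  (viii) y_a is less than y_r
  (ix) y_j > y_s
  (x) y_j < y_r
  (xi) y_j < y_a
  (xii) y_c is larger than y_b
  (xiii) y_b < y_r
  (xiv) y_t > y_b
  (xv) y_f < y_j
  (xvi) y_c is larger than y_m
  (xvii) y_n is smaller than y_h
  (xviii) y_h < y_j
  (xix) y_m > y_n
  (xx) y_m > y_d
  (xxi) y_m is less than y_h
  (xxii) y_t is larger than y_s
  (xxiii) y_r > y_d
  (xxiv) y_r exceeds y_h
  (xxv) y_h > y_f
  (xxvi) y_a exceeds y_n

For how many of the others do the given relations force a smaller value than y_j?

8

From y_j the given relations immediately reach y_f, y_s, y_h, y_t.
From those, y_n, y_m, y_b — 7 in total.
From those, y_d — 8 in total.
Nothing else is reachable below y_j; 8 in all.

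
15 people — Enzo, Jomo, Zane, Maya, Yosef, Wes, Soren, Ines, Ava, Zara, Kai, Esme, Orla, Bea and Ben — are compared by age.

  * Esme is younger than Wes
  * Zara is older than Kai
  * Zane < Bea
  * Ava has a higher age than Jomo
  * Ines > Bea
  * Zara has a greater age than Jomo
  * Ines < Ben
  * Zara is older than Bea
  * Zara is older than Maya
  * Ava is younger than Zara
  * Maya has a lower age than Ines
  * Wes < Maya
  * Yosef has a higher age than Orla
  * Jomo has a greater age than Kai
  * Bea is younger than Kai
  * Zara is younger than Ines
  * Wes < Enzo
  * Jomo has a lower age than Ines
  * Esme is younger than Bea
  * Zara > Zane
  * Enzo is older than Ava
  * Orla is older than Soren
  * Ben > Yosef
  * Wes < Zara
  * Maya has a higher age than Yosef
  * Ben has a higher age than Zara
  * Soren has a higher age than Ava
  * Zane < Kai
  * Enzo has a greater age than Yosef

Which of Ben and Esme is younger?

Esme < Bea and Bea < Kai give Esme < Kai.
Then Kai < Jomo extends the chain to Jomo.
Then Jomo < Ava extends the chain to Ava.
Then Ava < Soren extends the chain to Soren.
With Soren < Orla: Esme < Bea < Kai < Jomo < Ava < Soren < Orla.
With Orla < Yosef: Esme < Bea < Kai < Jomo < Ava < Soren < Orla < Yosef.
Then Yosef < Maya extends the chain to Maya.
Then Maya < Zara extends the chain to Zara.
With Zara < Ines: Esme < Bea < Kai < Jomo < Ava < Soren < Orla < Yosef < Maya < Zara < Ines.
Then Ines < Ben extends the chain to Ben.
So Esme < Ben; Esme is the younger of the two.

Esme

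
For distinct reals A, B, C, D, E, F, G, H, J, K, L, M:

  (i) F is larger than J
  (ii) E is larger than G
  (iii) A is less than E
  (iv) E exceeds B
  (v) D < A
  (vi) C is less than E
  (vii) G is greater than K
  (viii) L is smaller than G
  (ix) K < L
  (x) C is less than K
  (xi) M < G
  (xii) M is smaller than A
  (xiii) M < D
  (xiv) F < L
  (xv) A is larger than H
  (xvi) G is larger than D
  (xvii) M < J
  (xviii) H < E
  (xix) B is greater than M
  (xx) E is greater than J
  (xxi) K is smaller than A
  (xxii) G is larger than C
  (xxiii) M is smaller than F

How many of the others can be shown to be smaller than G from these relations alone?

7

From G the given relations immediately reach M, C, K, D, L.
From those, F — 6 in total.
From those, J — 7 in total.
Nothing else is reachable below G; 7 in all.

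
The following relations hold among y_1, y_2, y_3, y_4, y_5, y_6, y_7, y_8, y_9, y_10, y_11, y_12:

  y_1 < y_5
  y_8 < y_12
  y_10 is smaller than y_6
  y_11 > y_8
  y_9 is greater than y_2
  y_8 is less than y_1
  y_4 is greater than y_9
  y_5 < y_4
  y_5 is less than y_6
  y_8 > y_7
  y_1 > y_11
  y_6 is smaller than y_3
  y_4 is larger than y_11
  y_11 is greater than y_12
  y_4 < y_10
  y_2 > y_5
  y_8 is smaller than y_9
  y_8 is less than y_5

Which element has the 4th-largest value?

y_4

Piecing the relations together gives one ordering: y_7 < y_8 < y_12 < y_11 < y_1 < y_5 < y_2 < y_9 < y_4 < y_10 < y_6 < y_3.
Counting 4 from the largest end gives y_4.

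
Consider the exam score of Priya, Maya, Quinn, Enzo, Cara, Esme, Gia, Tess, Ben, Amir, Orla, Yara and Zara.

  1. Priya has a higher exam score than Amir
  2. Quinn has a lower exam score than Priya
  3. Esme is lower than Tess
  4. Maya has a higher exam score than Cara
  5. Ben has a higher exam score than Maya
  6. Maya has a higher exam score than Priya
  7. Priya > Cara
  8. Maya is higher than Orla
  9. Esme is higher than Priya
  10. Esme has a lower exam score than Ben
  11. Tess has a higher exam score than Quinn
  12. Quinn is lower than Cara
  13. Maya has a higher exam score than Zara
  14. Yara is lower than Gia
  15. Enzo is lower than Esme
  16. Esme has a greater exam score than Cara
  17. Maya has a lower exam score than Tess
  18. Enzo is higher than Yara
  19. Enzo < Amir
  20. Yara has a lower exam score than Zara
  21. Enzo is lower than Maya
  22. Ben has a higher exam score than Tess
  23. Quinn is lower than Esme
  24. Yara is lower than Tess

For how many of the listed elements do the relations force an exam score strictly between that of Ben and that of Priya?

3

The relations place Priya below Ben. An element lies strictly between them when it is forced above Priya and also forced below Ben.
Above Priya: {Maya, Esme, Tess}. Below Ben: {Quinn, Orla, Yara, Zara, Enzo, Amir, Cara, Maya, Esme, Tess}.
Intersection: {Maya, Esme, Tess} — 3.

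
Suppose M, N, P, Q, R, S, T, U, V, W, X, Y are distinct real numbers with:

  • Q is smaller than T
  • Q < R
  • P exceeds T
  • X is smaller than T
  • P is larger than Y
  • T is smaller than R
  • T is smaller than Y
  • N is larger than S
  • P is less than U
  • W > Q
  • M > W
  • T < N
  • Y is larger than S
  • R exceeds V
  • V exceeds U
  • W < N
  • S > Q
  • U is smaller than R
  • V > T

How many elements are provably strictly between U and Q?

4

The relations place Q below U. An element lies strictly between them when it is forced above Q and also forced below U.
Above Q: {T, W, S, Y, M, P, V, N, R}. Below U: {X, T, S, Y, P}.
Intersection: {T, S, Y, P} — 4.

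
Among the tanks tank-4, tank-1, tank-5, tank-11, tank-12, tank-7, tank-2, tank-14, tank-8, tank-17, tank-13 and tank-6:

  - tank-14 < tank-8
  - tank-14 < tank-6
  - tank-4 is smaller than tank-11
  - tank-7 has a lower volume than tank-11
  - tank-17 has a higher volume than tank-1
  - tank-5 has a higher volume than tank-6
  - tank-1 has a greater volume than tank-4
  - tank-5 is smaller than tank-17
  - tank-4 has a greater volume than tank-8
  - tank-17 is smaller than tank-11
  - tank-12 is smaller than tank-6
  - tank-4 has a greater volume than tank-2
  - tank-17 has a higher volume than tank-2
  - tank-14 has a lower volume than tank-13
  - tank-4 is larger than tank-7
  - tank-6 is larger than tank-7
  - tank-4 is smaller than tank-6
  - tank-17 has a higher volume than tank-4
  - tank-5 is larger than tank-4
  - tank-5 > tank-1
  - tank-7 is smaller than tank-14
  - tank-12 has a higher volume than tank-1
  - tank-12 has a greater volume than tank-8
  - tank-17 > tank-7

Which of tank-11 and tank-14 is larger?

The relevant relations are tank-14 < tank-8; tank-8 < tank-4; tank-4 < tank-1; tank-1 < tank-12; tank-12 < tank-6; tank-6 < tank-5; tank-5 < tank-17; tank-17 < tank-11.
Together: tank-14 < tank-8 < tank-4 < tank-1 < tank-12 < tank-6 < tank-5 < tank-17 < tank-11.
So tank-14 < tank-11; tank-11 is the larger of the two.

tank-11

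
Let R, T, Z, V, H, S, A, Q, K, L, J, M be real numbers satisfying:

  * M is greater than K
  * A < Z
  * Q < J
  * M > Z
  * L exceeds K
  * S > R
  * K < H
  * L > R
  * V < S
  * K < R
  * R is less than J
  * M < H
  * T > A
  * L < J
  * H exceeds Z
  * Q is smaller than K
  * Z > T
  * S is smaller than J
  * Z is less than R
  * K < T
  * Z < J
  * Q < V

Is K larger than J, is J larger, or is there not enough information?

Link the given pairs in sequence: K < T; T < Z; Z < R; R < L; L < J.
Together: K < T < Z < R < L < J.
So J is larger.

J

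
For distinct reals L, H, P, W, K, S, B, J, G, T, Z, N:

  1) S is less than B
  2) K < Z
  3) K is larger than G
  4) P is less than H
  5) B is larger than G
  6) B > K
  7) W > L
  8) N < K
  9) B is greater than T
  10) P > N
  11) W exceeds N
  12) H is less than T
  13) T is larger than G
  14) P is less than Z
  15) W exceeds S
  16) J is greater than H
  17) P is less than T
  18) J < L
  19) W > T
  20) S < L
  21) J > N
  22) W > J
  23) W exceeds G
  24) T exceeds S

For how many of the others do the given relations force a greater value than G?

From G the given relations immediately reach K, T, W, B.
From those, Z — 5 in total.
Nothing else is reachable above G; 5 in all.

5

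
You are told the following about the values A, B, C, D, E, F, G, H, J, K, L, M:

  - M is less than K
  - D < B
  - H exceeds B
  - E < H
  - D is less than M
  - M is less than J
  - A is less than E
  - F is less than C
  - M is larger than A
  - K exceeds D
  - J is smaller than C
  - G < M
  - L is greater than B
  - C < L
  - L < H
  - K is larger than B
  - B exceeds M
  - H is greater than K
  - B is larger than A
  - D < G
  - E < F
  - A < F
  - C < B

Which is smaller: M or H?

Link the given pairs in sequence: M < J; J < C; C < B; B < L; L < H.
Together: M < J < C < B < L < H.
So M < H; M is the smaller of the two.

M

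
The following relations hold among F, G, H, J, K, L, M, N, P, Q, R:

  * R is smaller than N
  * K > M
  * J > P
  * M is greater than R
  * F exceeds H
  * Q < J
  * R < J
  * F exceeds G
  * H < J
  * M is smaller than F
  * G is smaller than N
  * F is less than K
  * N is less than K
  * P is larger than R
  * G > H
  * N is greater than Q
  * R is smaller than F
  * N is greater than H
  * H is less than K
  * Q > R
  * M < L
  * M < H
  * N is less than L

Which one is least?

Chaining upward from R: directly above it, P, M, Q, N, J, F; then H, L, K; then G.
That covers every other element, and nothing is given below R, so R is the least.

R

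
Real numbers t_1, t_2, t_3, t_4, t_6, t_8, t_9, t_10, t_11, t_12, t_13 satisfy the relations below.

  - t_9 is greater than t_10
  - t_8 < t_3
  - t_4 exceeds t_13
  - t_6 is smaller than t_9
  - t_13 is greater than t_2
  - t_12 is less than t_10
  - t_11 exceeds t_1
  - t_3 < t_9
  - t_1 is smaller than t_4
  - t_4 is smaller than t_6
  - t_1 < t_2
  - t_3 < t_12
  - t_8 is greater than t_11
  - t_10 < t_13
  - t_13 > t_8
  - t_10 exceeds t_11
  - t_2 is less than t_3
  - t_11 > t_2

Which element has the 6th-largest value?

Piecing the relations together gives one ordering: t_1 < t_2 < t_11 < t_8 < t_3 < t_12 < t_10 < t_13 < t_4 < t_6 < t_9.
The 6th largest is t_12.

t_12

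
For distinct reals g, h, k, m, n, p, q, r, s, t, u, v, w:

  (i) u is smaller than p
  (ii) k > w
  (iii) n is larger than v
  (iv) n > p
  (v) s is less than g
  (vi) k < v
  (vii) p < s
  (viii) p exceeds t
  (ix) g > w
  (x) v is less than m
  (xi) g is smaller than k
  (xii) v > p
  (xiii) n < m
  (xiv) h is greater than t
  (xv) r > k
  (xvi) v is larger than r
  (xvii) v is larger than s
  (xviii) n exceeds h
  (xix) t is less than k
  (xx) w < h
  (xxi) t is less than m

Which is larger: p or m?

Chaining the given relations: p < s < g < k < r < v < n < m.
So p < m; m is the larger of the two.

m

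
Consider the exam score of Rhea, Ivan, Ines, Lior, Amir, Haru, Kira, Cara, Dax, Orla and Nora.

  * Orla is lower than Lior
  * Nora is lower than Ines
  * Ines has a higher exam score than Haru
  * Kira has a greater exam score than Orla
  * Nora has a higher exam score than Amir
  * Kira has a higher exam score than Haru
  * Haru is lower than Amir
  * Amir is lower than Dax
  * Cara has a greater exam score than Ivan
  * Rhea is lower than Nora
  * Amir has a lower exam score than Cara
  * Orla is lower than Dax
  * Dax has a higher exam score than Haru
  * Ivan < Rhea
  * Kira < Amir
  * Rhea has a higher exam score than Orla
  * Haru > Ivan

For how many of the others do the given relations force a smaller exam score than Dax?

The elements the relations force below Dax are Ivan, Orla, Haru, Kira, Amir — no chain reaches any other.
That is 5.

5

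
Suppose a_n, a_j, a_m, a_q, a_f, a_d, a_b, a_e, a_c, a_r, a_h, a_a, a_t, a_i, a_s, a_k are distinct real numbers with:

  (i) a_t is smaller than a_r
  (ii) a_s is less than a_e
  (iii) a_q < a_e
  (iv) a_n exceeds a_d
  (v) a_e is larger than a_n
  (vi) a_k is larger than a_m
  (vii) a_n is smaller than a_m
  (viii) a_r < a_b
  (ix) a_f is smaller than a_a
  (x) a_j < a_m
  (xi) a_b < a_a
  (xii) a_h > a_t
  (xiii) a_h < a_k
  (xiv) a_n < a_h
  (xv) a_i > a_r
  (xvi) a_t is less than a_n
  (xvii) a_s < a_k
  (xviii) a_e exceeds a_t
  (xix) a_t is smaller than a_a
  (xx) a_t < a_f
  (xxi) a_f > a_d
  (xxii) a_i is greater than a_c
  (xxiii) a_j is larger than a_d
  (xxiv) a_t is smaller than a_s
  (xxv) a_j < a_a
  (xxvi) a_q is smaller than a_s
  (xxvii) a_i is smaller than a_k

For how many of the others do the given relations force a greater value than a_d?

8

Directly above a_d: a_n, a_f, a_j.
One step further: a_h, a_m, a_e, a_a (7 so far).
One step further: a_k (8 so far).
No other element is forced above a_d by the given relations, so the count is 8.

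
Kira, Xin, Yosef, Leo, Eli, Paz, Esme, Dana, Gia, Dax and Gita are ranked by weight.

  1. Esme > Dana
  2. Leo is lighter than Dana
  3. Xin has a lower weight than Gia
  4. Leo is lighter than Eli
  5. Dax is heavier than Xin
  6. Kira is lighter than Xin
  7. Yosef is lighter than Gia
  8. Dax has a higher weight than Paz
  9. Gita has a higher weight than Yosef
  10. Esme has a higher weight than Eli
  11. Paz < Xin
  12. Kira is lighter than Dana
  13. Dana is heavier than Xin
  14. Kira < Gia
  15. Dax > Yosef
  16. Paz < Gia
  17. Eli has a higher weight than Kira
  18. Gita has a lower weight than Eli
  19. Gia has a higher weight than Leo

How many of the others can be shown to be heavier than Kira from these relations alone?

Directly above Kira: Xin, Dana, Eli, Gia.
One step further: Esme, Dax (6 so far).
Nothing else is reachable above Kira; 6 in all.

6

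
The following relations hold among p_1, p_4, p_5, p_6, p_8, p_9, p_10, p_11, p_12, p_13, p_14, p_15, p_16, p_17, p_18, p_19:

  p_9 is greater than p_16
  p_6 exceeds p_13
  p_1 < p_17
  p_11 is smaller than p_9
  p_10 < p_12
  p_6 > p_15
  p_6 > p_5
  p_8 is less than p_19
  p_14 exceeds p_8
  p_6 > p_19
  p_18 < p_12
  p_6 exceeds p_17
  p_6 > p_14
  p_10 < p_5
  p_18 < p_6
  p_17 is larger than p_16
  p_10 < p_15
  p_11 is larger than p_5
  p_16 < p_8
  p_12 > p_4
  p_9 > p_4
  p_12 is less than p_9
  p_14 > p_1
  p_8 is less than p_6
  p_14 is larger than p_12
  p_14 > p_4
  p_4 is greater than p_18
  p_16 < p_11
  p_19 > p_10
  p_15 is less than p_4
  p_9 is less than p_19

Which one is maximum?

Chaining downward from p_6: directly below it, p_13, p_18, p_15, p_5, p_8, p_17, p_19, p_14; then p_16, p_10, p_4, p_1, p_12, p_9; then p_11.
That covers every other element, and nothing is given above p_6, so p_6 is the maximum.

p_6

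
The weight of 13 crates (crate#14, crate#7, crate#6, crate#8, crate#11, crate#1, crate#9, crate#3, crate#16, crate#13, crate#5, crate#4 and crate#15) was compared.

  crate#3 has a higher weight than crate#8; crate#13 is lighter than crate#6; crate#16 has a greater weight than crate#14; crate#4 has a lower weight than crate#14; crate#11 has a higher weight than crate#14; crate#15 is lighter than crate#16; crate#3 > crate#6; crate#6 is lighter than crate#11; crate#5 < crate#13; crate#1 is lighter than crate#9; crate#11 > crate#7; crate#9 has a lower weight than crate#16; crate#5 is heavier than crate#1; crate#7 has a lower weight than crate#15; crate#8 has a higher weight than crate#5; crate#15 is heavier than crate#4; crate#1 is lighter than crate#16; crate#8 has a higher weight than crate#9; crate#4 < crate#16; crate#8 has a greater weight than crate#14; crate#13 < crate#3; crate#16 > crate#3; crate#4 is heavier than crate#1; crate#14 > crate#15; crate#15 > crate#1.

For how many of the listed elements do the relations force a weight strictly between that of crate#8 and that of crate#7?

2

Chaining upward from crate#7 reaches: crate#15, crate#14, crate#11, crate#3, crate#16.
Chaining downward from crate#8 reaches: crate#1, crate#5, crate#9, crate#4, crate#15, crate#14.
Strictly between crate#7 and crate#8 are those in both lists: crate#15, crate#14 — 2 elements.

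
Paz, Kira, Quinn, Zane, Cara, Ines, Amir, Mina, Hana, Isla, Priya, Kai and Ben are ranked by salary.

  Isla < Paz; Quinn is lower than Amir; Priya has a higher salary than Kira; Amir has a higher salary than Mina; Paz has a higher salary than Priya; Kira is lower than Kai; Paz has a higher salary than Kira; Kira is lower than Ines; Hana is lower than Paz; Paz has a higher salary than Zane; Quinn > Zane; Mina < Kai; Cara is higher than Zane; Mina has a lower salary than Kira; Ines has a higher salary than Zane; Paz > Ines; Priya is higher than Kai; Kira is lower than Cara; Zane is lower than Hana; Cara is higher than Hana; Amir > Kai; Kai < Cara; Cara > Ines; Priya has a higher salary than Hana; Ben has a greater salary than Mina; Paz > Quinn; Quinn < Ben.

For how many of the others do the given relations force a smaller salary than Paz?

9

The elements the relations force below Paz are Zane, Quinn, Hana, Mina, Kira, Kai, Priya, Isla, Ines — no chain reaches any other.
That is 9.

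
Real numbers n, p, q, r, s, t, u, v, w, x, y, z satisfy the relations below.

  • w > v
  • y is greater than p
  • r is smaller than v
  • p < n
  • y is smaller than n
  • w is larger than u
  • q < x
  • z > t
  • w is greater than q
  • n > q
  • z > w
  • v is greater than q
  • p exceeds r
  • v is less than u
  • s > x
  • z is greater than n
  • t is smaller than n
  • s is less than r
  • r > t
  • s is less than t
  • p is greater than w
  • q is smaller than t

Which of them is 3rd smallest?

Piecing the relations together gives one ordering: q < x < s < t < r < v < u < w < p < y < n < z.
Counting 3 from the smallest end gives s.

s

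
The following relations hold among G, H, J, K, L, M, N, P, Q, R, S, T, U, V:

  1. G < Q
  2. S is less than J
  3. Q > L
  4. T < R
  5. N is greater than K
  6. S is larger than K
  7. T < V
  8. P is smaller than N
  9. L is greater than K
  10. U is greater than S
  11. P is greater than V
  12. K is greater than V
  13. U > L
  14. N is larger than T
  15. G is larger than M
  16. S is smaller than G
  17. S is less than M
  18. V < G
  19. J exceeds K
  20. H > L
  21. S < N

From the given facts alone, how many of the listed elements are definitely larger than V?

Directly above V: K, P, G.
One step further: S, L, J, Q, N (8 so far).
One step further: M, H, U (11 so far).
No other element is forced above V by the given relations, so the count is 11.

11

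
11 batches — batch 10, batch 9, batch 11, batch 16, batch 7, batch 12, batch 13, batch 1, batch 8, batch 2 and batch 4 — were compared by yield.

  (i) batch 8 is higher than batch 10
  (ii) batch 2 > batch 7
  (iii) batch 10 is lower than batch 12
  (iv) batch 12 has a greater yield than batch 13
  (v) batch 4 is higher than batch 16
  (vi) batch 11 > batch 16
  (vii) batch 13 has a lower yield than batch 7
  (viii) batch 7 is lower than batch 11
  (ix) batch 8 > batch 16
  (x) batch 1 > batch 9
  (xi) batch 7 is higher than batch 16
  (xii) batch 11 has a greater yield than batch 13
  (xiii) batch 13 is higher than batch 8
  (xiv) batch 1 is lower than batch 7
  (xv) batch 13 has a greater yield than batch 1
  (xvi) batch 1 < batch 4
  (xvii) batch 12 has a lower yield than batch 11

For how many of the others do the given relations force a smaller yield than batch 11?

The elements the relations force below batch 11 are batch 16, batch 9, batch 1, batch 10, batch 8, batch 13, batch 12, batch 7 — no chain reaches any other.
That is 8.

8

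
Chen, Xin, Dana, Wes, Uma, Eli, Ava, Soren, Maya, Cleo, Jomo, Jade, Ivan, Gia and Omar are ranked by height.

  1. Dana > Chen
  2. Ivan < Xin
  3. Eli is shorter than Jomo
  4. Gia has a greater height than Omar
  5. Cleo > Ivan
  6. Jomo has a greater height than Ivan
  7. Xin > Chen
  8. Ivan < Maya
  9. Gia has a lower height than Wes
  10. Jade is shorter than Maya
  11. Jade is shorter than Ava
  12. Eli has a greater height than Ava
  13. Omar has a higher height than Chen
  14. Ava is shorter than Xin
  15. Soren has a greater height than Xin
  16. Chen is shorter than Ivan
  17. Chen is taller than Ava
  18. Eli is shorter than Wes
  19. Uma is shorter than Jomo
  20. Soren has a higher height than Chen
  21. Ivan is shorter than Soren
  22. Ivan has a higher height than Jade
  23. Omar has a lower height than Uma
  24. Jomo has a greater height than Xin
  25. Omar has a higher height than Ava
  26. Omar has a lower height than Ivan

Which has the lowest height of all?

Jade

Chaining upward from Jade: directly above it, Ava, Ivan, Maya; then Eli, Chen, Omar, Xin, Jomo, Cleo, Soren; then Gia, Uma, Dana, Wes.
That covers every other element, and nothing is given below Jade, so Jade is the lowest height.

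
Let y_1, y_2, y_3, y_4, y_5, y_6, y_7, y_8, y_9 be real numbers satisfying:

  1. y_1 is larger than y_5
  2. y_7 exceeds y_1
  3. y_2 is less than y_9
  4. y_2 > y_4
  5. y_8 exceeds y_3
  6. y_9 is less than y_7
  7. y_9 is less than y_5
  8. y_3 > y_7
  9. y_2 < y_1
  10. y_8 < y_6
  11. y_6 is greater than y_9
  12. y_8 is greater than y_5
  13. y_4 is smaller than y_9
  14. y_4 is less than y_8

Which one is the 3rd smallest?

y_9

Chaining the given pairs: y_4 < y_2 < y_9 < y_5 < y_1 < y_7 < y_3 < y_8 < y_6.
The 3rd smallest is y_9.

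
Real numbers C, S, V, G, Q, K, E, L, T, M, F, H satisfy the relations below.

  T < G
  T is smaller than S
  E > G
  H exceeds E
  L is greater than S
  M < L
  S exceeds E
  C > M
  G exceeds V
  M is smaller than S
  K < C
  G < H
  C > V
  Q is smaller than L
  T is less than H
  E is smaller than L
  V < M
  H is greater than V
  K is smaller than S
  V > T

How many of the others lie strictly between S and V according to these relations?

Chaining upward from V reaches: G, E, M, H, C, L.
Chaining downward from S reaches: T, G, E, M, K.
Strictly between V and S are those in both lists: G, E, M — 3 elements.

3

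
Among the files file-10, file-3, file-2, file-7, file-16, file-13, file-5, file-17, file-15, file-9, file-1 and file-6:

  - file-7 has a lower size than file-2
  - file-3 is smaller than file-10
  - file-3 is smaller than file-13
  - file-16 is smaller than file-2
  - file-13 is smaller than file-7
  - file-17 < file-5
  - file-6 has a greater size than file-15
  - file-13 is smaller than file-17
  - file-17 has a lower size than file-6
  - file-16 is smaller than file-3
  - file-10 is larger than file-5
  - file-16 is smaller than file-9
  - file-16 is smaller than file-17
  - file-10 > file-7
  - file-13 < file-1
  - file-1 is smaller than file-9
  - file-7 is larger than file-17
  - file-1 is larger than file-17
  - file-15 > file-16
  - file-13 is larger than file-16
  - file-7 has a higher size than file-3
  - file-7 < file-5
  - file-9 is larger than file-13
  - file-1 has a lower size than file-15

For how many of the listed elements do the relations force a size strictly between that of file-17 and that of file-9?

1

Chaining upward from file-17 reaches: file-1, file-7, file-15, file-5, file-10, file-2, file-6.
Chaining downward from file-9 reaches: file-16, file-3, file-13, file-1.
Strictly between file-17 and file-9 are those in both lists: file-1 — 1 element.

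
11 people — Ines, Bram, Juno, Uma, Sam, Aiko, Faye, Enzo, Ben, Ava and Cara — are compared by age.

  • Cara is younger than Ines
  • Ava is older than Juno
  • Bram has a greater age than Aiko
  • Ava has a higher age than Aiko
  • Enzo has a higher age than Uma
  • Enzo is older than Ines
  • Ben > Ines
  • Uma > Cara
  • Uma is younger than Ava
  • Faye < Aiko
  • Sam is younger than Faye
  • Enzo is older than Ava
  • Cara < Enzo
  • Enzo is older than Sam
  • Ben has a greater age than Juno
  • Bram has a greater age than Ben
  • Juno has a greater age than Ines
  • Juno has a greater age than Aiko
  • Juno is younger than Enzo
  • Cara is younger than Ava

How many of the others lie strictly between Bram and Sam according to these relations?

Chaining upward from Sam reaches: Faye, Aiko, Juno, Ava, Ben, Enzo.
Chaining downward from Bram reaches: Cara, Ines, Faye, Aiko, Juno, Ben.
Strictly between Sam and Bram are those in both lists: Faye, Aiko, Juno, Ben — 4 elements.

4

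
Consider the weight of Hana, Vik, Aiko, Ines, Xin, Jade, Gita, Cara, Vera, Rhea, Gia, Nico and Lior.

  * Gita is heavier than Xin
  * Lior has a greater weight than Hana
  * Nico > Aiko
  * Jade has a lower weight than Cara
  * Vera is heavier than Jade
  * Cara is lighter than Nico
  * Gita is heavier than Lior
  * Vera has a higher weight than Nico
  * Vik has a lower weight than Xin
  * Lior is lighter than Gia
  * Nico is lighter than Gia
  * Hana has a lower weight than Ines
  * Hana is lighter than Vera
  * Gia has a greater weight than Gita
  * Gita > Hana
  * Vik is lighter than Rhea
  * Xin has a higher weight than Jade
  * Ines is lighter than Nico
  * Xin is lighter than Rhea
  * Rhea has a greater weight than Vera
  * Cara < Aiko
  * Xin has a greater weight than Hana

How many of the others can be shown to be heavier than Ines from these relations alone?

4

From Ines the given relations immediately reach Nico.
From those, Vera, Gia — 3 in total.
From those, Rhea — 4 in total.
No other element is forced above Ines by the given relations, so the count is 4.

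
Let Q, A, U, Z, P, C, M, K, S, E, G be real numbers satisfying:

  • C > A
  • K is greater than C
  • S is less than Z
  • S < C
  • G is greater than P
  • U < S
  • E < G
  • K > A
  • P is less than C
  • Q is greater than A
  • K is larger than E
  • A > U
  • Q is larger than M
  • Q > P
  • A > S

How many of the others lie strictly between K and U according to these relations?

3

Chaining upward from U reaches: S, A, C, Z, Q.
Chaining downward from K reaches: P, S, A, E, C.
Strictly between U and K are those in both lists: S, A, C — 3 elements.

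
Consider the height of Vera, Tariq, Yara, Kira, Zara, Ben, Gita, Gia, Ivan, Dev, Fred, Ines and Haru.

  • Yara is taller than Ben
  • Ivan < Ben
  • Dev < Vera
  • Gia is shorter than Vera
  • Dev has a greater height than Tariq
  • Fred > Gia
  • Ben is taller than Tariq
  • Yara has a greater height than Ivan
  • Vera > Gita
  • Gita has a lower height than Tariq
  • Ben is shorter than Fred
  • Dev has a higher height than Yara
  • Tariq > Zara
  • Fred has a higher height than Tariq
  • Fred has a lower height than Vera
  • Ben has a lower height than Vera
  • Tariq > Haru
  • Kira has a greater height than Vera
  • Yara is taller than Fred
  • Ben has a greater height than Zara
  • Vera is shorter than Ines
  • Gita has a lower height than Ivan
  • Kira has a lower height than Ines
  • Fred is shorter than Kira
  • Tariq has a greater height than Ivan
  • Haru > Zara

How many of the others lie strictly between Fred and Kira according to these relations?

Chaining upward from Fred reaches: Yara, Dev, Vera, Ines.
Chaining downward from Kira reaches: Gita, Ivan, Zara, Haru, Tariq, Ben, Gia, Yara, Dev, Vera.
Strictly between Fred and Kira are those in both lists: Yara, Dev, Vera — 3 elements.

3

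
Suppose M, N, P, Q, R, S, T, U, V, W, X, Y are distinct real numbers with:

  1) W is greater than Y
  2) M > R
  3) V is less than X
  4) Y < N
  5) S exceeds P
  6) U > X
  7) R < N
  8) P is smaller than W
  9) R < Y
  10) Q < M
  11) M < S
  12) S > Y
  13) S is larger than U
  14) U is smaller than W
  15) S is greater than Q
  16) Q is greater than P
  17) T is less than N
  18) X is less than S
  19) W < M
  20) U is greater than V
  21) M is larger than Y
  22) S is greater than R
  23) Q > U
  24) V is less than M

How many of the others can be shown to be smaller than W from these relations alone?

6

Directly below W: P, U, Y.
One step further: R, V, X (6 so far).
No other element is forced below W by the given relations, so the count is 6.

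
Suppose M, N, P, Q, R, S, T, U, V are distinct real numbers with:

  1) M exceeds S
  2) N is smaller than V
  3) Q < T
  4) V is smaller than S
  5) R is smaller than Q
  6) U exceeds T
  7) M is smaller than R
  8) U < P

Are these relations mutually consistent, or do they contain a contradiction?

Every relation is compatible with N < V < S < M < R < Q < T < U < P; the set is consistent.

consistent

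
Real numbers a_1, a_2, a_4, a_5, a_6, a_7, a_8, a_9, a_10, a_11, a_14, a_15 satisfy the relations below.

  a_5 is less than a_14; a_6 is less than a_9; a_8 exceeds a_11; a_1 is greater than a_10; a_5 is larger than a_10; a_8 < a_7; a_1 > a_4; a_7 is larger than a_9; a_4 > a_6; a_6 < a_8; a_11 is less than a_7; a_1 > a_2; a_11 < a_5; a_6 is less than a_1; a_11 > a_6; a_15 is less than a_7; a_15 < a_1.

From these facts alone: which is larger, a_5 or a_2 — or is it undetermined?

Following every chain through a_2: above a_2 we get a_1.
a_5 is not reached, and no chain runs the other way from a_5 to a_2.
So the given relations leave the order of a_2 and a_5 undetermined.

undetermined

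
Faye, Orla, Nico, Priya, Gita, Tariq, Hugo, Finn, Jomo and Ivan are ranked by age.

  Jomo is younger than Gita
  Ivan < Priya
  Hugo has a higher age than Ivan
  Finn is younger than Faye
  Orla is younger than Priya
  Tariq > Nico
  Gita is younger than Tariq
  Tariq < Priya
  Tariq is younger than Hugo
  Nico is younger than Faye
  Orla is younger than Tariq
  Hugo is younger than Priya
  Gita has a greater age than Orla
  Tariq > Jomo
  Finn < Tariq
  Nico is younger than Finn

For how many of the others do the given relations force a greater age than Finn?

From Finn the given relations immediately reach Faye, Tariq.
From those, Hugo, Priya — 4 in total.
No other element is forced above Finn by the given relations, so the count is 4.

4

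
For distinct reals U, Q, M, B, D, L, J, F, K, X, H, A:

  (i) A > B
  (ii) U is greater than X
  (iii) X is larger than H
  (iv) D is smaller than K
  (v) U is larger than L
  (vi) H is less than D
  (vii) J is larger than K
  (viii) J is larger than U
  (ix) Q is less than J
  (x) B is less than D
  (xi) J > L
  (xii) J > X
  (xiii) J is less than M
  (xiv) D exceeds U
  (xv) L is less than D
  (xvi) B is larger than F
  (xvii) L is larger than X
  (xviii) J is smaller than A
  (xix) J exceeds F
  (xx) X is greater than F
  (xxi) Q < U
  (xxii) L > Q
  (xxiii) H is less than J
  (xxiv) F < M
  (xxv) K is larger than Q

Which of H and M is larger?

M

Link the given pairs in sequence: H < X; X < L; L < U; U < D; D < K; K < J; J < M.
Chaining these gives H < X < L < U < D < K < J < M.
So H < M; M is the larger of the two.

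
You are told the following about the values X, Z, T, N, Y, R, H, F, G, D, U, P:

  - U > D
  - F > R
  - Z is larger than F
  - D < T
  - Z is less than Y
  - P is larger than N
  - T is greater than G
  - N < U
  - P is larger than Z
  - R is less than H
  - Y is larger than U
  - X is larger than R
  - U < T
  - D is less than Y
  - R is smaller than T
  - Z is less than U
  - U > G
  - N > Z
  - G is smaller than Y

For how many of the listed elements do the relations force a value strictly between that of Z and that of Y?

2

Chaining upward from Z reaches: N, U, P, T.
Chaining downward from Y reaches: D, R, F, G, N, U.
Strictly between Z and Y are those in both lists: N, U — 2 elements.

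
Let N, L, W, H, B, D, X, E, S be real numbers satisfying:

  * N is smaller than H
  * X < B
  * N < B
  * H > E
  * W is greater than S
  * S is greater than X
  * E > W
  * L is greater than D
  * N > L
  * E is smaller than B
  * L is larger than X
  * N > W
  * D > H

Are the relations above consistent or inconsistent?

Chaining the given relations yields H < D < L < N, so H < N. But one relation states N < H. These cannot both hold.

inconsistent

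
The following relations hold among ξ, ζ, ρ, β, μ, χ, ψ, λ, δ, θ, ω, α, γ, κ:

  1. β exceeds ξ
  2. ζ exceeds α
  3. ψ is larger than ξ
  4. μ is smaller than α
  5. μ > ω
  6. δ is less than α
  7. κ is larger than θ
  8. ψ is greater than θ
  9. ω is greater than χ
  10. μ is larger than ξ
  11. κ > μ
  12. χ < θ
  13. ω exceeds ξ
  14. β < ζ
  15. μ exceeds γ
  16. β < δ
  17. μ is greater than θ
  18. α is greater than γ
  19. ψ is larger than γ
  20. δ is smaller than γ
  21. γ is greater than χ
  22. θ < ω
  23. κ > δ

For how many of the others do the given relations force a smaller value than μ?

The elements the relations force below μ are χ, θ, ξ, β, ω, δ, γ — no chain reaches any other.
That is 7.

7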